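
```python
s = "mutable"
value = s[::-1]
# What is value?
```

s has length 7. The slice s[::-1] selects indices [6, 5, 4, 3, 2, 1, 0] (6->'e', 5->'l', 4->'b', 3->'a', 2->'t', 1->'u', 0->'m'), giving 'elbatum'.

'elbatum'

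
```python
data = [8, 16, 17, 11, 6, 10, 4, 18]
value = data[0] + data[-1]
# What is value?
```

data has length 8. data[0] = 8.
data has length 8. Negative index -1 maps to positive index 8 + (-1) = 7. data[7] = 18.
Sum: 8 + 18 = 26.

26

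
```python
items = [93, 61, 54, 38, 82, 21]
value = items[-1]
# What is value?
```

items has length 6. Negative index -1 maps to positive index 6 + (-1) = 5. items[5] = 21.

21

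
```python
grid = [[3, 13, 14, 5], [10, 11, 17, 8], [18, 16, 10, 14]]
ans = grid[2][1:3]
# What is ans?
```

grid[2] = [18, 16, 10, 14]. grid[2] has length 4. The slice grid[2][1:3] selects indices [1, 2] (1->16, 2->10), giving [16, 10].

[16, 10]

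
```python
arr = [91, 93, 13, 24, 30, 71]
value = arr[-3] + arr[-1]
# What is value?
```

arr has length 6. Negative index -3 maps to positive index 6 + (-3) = 3. arr[3] = 24.
arr has length 6. Negative index -1 maps to positive index 6 + (-1) = 5. arr[5] = 71.
Sum: 24 + 71 = 95.

95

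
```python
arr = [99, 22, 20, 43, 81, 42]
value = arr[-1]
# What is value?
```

arr has length 6. Negative index -1 maps to positive index 6 + (-1) = 5. arr[5] = 42.

42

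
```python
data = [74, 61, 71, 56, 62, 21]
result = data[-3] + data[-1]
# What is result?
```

data has length 6. Negative index -3 maps to positive index 6 + (-3) = 3. data[3] = 56.
data has length 6. Negative index -1 maps to positive index 6 + (-1) = 5. data[5] = 21.
Sum: 56 + 21 = 77.

77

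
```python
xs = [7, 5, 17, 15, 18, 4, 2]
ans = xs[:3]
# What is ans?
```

xs has length 7. The slice xs[:3] selects indices [0, 1, 2] (0->7, 1->5, 2->17), giving [7, 5, 17].

[7, 5, 17]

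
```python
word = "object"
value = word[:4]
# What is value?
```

word has length 6. The slice word[:4] selects indices [0, 1, 2, 3] (0->'o', 1->'b', 2->'j', 3->'e'), giving 'obje'.

'obje'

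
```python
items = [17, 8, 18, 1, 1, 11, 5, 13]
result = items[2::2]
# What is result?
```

items has length 8. The slice items[2::2] selects indices [2, 4, 6] (2->18, 4->1, 6->5), giving [18, 1, 5].

[18, 1, 5]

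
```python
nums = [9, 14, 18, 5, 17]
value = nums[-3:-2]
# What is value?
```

nums has length 5. The slice nums[-3:-2] selects indices [2] (2->18), giving [18].

[18]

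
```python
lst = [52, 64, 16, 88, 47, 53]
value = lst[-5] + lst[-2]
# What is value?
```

lst has length 6. Negative index -5 maps to positive index 6 + (-5) = 1. lst[1] = 64.
lst has length 6. Negative index -2 maps to positive index 6 + (-2) = 4. lst[4] = 47.
Sum: 64 + 47 = 111.

111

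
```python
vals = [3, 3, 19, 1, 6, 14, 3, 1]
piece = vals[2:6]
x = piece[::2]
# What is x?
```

vals has length 8. The slice vals[2:6] selects indices [2, 3, 4, 5] (2->19, 3->1, 4->6, 5->14), giving [19, 1, 6, 14]. So piece = [19, 1, 6, 14]. piece has length 4. The slice piece[::2] selects indices [0, 2] (0->19, 2->6), giving [19, 6].

[19, 6]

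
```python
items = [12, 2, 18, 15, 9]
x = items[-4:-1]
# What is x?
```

items has length 5. The slice items[-4:-1] selects indices [1, 2, 3] (1->2, 2->18, 3->15), giving [2, 18, 15].

[2, 18, 15]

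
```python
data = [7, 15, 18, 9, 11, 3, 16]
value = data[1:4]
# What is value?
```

data has length 7. The slice data[1:4] selects indices [1, 2, 3] (1->15, 2->18, 3->9), giving [15, 18, 9].

[15, 18, 9]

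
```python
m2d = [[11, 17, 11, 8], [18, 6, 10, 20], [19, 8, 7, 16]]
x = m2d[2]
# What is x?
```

m2d has 3 rows. Row 2 is [19, 8, 7, 16].

[19, 8, 7, 16]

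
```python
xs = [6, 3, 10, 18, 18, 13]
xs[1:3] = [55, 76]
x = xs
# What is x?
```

xs starts as [6, 3, 10, 18, 18, 13] (length 6). The slice xs[1:3] covers indices [1, 2] with values [3, 10]. Replacing that slice with [55, 76] (same length) produces [6, 55, 76, 18, 18, 13].

[6, 55, 76, 18, 18, 13]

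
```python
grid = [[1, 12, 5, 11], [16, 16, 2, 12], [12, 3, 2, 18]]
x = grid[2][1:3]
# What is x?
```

grid[2] = [12, 3, 2, 18]. grid[2] has length 4. The slice grid[2][1:3] selects indices [1, 2] (1->3, 2->2), giving [3, 2].

[3, 2]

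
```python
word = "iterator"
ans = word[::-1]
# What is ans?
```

word has length 8. The slice word[::-1] selects indices [7, 6, 5, 4, 3, 2, 1, 0] (7->'r', 6->'o', 5->'t', 4->'a', 3->'r', 2->'e', 1->'t', 0->'i'), giving 'rotareti'.

'rotareti'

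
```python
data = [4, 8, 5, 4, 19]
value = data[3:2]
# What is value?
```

data has length 5. The slice data[3:2] resolves to an empty index range, so the result is [].

[]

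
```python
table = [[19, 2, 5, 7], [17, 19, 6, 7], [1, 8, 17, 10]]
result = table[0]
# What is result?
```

table has 3 rows. Row 0 is [19, 2, 5, 7].

[19, 2, 5, 7]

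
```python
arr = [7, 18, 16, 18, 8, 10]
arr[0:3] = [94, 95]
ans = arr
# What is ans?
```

arr starts as [7, 18, 16, 18, 8, 10] (length 6). The slice arr[0:3] covers indices [0, 1, 2] with values [7, 18, 16]. Replacing that slice with [94, 95] (different length) produces [94, 95, 18, 8, 10].

[94, 95, 18, 8, 10]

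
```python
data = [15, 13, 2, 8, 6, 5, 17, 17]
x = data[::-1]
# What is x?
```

data has length 8. The slice data[::-1] selects indices [7, 6, 5, 4, 3, 2, 1, 0] (7->17, 6->17, 5->5, 4->6, 3->8, 2->2, 1->13, 0->15), giving [17, 17, 5, 6, 8, 2, 13, 15].

[17, 17, 5, 6, 8, 2, 13, 15]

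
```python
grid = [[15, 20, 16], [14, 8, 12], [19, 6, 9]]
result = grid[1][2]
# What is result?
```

grid[1] = [14, 8, 12]. Taking column 2 of that row yields 12.

12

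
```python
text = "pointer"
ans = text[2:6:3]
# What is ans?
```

text has length 7. The slice text[2:6:3] selects indices [2, 5] (2->'i', 5->'e'), giving 'ie'.

'ie'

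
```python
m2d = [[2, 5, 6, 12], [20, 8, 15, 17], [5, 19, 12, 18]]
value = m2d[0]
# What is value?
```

m2d has 3 rows. Row 0 is [2, 5, 6, 12].

[2, 5, 6, 12]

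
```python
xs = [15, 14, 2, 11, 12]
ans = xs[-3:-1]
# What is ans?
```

xs has length 5. The slice xs[-3:-1] selects indices [2, 3] (2->2, 3->11), giving [2, 11].

[2, 11]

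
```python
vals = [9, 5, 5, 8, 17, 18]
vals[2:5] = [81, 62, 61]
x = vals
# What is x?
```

vals starts as [9, 5, 5, 8, 17, 18] (length 6). The slice vals[2:5] covers indices [2, 3, 4] with values [5, 8, 17]. Replacing that slice with [81, 62, 61] (same length) produces [9, 5, 81, 62, 61, 18].

[9, 5, 81, 62, 61, 18]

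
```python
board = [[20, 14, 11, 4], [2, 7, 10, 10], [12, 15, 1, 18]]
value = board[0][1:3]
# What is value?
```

board[0] = [20, 14, 11, 4]. board[0] has length 4. The slice board[0][1:3] selects indices [1, 2] (1->14, 2->11), giving [14, 11].

[14, 11]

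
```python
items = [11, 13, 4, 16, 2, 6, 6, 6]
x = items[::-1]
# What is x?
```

items has length 8. The slice items[::-1] selects indices [7, 6, 5, 4, 3, 2, 1, 0] (7->6, 6->6, 5->6, 4->2, 3->16, 2->4, 1->13, 0->11), giving [6, 6, 6, 2, 16, 4, 13, 11].

[6, 6, 6, 2, 16, 4, 13, 11]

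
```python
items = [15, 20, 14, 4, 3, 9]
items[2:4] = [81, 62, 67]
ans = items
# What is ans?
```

items starts as [15, 20, 14, 4, 3, 9] (length 6). The slice items[2:4] covers indices [2, 3] with values [14, 4]. Replacing that slice with [81, 62, 67] (different length) produces [15, 20, 81, 62, 67, 3, 9].

[15, 20, 81, 62, 67, 3, 9]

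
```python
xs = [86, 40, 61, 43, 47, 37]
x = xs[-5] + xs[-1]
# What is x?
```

xs has length 6. Negative index -5 maps to positive index 6 + (-5) = 1. xs[1] = 40.
xs has length 6. Negative index -1 maps to positive index 6 + (-1) = 5. xs[5] = 37.
Sum: 40 + 37 = 77.

77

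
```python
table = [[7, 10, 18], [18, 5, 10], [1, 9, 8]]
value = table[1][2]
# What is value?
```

table[1] = [18, 5, 10]. Taking column 2 of that row yields 10.

10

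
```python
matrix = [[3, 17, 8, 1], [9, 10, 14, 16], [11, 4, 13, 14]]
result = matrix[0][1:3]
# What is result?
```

matrix[0] = [3, 17, 8, 1]. matrix[0] has length 4. The slice matrix[0][1:3] selects indices [1, 2] (1->17, 2->8), giving [17, 8].

[17, 8]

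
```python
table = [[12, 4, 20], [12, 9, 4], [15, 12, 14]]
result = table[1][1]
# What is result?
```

table[1] = [12, 9, 4]. Taking column 1 of that row yields 9.

9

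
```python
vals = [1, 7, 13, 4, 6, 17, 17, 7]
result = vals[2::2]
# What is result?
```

vals has length 8. The slice vals[2::2] selects indices [2, 4, 6] (2->13, 4->6, 6->17), giving [13, 6, 17].

[13, 6, 17]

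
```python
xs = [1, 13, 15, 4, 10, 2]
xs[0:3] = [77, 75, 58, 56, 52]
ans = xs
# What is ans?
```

xs starts as [1, 13, 15, 4, 10, 2] (length 6). The slice xs[0:3] covers indices [0, 1, 2] with values [1, 13, 15]. Replacing that slice with [77, 75, 58, 56, 52] (different length) produces [77, 75, 58, 56, 52, 4, 10, 2].

[77, 75, 58, 56, 52, 4, 10, 2]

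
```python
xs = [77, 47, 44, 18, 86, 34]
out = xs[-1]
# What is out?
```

xs has length 6. Negative index -1 maps to positive index 6 + (-1) = 5. xs[5] = 34.

34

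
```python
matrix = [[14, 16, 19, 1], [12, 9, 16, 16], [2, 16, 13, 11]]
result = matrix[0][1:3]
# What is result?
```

matrix[0] = [14, 16, 19, 1]. matrix[0] has length 4. The slice matrix[0][1:3] selects indices [1, 2] (1->16, 2->19), giving [16, 19].

[16, 19]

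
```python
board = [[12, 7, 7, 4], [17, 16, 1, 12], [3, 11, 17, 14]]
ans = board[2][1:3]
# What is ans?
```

board[2] = [3, 11, 17, 14]. board[2] has length 4. The slice board[2][1:3] selects indices [1, 2] (1->11, 2->17), giving [11, 17].

[11, 17]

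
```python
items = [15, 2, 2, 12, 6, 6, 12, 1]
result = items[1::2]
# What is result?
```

items has length 8. The slice items[1::2] selects indices [1, 3, 5, 7] (1->2, 3->12, 5->6, 7->1), giving [2, 12, 6, 1].

[2, 12, 6, 1]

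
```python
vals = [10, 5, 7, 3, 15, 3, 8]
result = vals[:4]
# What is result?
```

vals has length 7. The slice vals[:4] selects indices [0, 1, 2, 3] (0->10, 1->5, 2->7, 3->3), giving [10, 5, 7, 3].

[10, 5, 7, 3]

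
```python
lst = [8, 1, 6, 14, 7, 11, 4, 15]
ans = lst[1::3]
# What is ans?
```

lst has length 8. The slice lst[1::3] selects indices [1, 4, 7] (1->1, 4->7, 7->15), giving [1, 7, 15].

[1, 7, 15]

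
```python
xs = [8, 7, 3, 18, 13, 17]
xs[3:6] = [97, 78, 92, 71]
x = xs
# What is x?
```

xs starts as [8, 7, 3, 18, 13, 17] (length 6). The slice xs[3:6] covers indices [3, 4, 5] with values [18, 13, 17]. Replacing that slice with [97, 78, 92, 71] (different length) produces [8, 7, 3, 97, 78, 92, 71].

[8, 7, 3, 97, 78, 92, 71]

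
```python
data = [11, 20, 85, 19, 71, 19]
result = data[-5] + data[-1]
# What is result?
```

data has length 6. Negative index -5 maps to positive index 6 + (-5) = 1. data[1] = 20.
data has length 6. Negative index -1 maps to positive index 6 + (-1) = 5. data[5] = 19.
Sum: 20 + 19 = 39.

39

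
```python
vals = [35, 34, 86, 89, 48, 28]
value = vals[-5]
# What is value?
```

vals has length 6. Negative index -5 maps to positive index 6 + (-5) = 1. vals[1] = 34.

34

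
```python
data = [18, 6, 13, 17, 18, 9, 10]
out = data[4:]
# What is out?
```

data has length 7. The slice data[4:] selects indices [4, 5, 6] (4->18, 5->9, 6->10), giving [18, 9, 10].

[18, 9, 10]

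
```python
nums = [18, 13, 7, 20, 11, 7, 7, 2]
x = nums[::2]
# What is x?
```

nums has length 8. The slice nums[::2] selects indices [0, 2, 4, 6] (0->18, 2->7, 4->11, 6->7), giving [18, 7, 11, 7].

[18, 7, 11, 7]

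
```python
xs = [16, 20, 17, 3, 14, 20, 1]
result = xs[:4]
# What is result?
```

xs has length 7. The slice xs[:4] selects indices [0, 1, 2, 3] (0->16, 1->20, 2->17, 3->3), giving [16, 20, 17, 3].

[16, 20, 17, 3]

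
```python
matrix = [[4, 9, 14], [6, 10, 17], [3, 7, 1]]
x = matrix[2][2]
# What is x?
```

matrix[2] = [3, 7, 1]. Taking column 2 of that row yields 1.

1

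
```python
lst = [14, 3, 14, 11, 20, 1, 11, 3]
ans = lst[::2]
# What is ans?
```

lst has length 8. The slice lst[::2] selects indices [0, 2, 4, 6] (0->14, 2->14, 4->20, 6->11), giving [14, 14, 20, 11].

[14, 14, 20, 11]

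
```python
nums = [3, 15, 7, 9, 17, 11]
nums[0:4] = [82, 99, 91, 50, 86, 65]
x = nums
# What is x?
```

nums starts as [3, 15, 7, 9, 17, 11] (length 6). The slice nums[0:4] covers indices [0, 1, 2, 3] with values [3, 15, 7, 9]. Replacing that slice with [82, 99, 91, 50, 86, 65] (different length) produces [82, 99, 91, 50, 86, 65, 17, 11].

[82, 99, 91, 50, 86, 65, 17, 11]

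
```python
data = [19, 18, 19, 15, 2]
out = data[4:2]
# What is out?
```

data has length 5. The slice data[4:2] resolves to an empty index range, so the result is [].

[]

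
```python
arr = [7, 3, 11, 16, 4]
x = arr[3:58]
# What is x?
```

arr has length 5. The slice arr[3:58] selects indices [3, 4] (3->16, 4->4), giving [16, 4].

[16, 4]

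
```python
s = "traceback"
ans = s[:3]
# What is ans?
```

s has length 9. The slice s[:3] selects indices [0, 1, 2] (0->'t', 1->'r', 2->'a'), giving 'tra'.

'tra'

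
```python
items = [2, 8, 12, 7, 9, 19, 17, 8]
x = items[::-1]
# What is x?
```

items has length 8. The slice items[::-1] selects indices [7, 6, 5, 4, 3, 2, 1, 0] (7->8, 6->17, 5->19, 4->9, 3->7, 2->12, 1->8, 0->2), giving [8, 17, 19, 9, 7, 12, 8, 2].

[8, 17, 19, 9, 7, 12, 8, 2]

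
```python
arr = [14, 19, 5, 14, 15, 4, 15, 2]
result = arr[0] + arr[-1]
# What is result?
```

arr has length 8. arr[0] = 14.
arr has length 8. Negative index -1 maps to positive index 8 + (-1) = 7. arr[7] = 2.
Sum: 14 + 2 = 16.

16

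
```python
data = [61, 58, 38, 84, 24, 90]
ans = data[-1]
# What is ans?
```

data has length 6. Negative index -1 maps to positive index 6 + (-1) = 5. data[5] = 90.

90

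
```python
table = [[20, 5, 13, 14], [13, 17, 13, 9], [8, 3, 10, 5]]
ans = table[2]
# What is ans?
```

table has 3 rows. Row 2 is [8, 3, 10, 5].

[8, 3, 10, 5]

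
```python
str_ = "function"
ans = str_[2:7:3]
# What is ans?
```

str_ has length 8. The slice str_[2:7:3] selects indices [2, 5] (2->'n', 5->'i'), giving 'ni'.

'ni'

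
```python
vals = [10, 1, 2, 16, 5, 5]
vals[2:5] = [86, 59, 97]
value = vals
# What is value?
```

vals starts as [10, 1, 2, 16, 5, 5] (length 6). The slice vals[2:5] covers indices [2, 3, 4] with values [2, 16, 5]. Replacing that slice with [86, 59, 97] (same length) produces [10, 1, 86, 59, 97, 5].

[10, 1, 86, 59, 97, 5]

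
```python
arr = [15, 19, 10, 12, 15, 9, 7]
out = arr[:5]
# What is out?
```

arr has length 7. The slice arr[:5] selects indices [0, 1, 2, 3, 4] (0->15, 1->19, 2->10, 3->12, 4->15), giving [15, 19, 10, 12, 15].

[15, 19, 10, 12, 15]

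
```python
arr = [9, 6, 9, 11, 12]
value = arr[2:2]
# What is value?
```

arr has length 5. The slice arr[2:2] resolves to an empty index range, so the result is [].

[]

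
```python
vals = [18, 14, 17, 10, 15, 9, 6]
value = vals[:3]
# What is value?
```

vals has length 7. The slice vals[:3] selects indices [0, 1, 2] (0->18, 1->14, 2->17), giving [18, 14, 17].

[18, 14, 17]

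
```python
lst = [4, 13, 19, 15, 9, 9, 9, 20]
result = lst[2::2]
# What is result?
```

lst has length 8. The slice lst[2::2] selects indices [2, 4, 6] (2->19, 4->9, 6->9), giving [19, 9, 9].

[19, 9, 9]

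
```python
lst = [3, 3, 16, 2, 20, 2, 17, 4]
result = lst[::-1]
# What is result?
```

lst has length 8. The slice lst[::-1] selects indices [7, 6, 5, 4, 3, 2, 1, 0] (7->4, 6->17, 5->2, 4->20, 3->2, 2->16, 1->3, 0->3), giving [4, 17, 2, 20, 2, 16, 3, 3].

[4, 17, 2, 20, 2, 16, 3, 3]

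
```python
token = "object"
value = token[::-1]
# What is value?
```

token has length 6. The slice token[::-1] selects indices [5, 4, 3, 2, 1, 0] (5->'t', 4->'c', 3->'e', 2->'j', 1->'b', 0->'o'), giving 'tcejbo'.

'tcejbo'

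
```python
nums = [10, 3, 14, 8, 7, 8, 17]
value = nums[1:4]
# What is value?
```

nums has length 7. The slice nums[1:4] selects indices [1, 2, 3] (1->3, 2->14, 3->8), giving [3, 14, 8].

[3, 14, 8]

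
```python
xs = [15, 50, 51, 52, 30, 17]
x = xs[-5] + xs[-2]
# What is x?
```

xs has length 6. Negative index -5 maps to positive index 6 + (-5) = 1. xs[1] = 50.
xs has length 6. Negative index -2 maps to positive index 6 + (-2) = 4. xs[4] = 30.
Sum: 50 + 30 = 80.

80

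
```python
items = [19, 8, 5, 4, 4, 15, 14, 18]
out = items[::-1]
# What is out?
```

items has length 8. The slice items[::-1] selects indices [7, 6, 5, 4, 3, 2, 1, 0] (7->18, 6->14, 5->15, 4->4, 3->4, 2->5, 1->8, 0->19), giving [18, 14, 15, 4, 4, 5, 8, 19].

[18, 14, 15, 4, 4, 5, 8, 19]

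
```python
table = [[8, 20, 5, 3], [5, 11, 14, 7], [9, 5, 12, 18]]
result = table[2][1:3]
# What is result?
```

table[2] = [9, 5, 12, 18]. table[2] has length 4. The slice table[2][1:3] selects indices [1, 2] (1->5, 2->12), giving [5, 12].

[5, 12]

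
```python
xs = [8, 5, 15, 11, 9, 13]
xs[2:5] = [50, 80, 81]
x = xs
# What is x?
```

xs starts as [8, 5, 15, 11, 9, 13] (length 6). The slice xs[2:5] covers indices [2, 3, 4] with values [15, 11, 9]. Replacing that slice with [50, 80, 81] (same length) produces [8, 5, 50, 80, 81, 13].

[8, 5, 50, 80, 81, 13]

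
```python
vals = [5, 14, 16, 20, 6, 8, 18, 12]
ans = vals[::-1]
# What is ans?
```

vals has length 8. The slice vals[::-1] selects indices [7, 6, 5, 4, 3, 2, 1, 0] (7->12, 6->18, 5->8, 4->6, 3->20, 2->16, 1->14, 0->5), giving [12, 18, 8, 6, 20, 16, 14, 5].

[12, 18, 8, 6, 20, 16, 14, 5]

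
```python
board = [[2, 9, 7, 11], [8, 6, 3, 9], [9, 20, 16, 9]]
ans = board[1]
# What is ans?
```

board has 3 rows. Row 1 is [8, 6, 3, 9].

[8, 6, 3, 9]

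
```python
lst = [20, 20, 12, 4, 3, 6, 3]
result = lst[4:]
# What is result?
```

lst has length 7. The slice lst[4:] selects indices [4, 5, 6] (4->3, 5->6, 6->3), giving [3, 6, 3].

[3, 6, 3]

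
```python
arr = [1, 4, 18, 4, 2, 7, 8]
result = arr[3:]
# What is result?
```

arr has length 7. The slice arr[3:] selects indices [3, 4, 5, 6] (3->4, 4->2, 5->7, 6->8), giving [4, 2, 7, 8].

[4, 2, 7, 8]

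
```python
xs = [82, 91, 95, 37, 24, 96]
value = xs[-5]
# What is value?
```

xs has length 6. Negative index -5 maps to positive index 6 + (-5) = 1. xs[1] = 91.

91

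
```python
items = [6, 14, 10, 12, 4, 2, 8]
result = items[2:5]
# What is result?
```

items has length 7. The slice items[2:5] selects indices [2, 3, 4] (2->10, 3->12, 4->4), giving [10, 12, 4].

[10, 12, 4]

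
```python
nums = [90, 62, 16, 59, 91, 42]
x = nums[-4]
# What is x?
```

nums has length 6. Negative index -4 maps to positive index 6 + (-4) = 2. nums[2] = 16.

16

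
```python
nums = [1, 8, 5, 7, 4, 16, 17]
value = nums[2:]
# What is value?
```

nums has length 7. The slice nums[2:] selects indices [2, 3, 4, 5, 6] (2->5, 3->7, 4->4, 5->16, 6->17), giving [5, 7, 4, 16, 17].

[5, 7, 4, 16, 17]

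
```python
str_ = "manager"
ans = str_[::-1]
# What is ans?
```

str_ has length 7. The slice str_[::-1] selects indices [6, 5, 4, 3, 2, 1, 0] (6->'r', 5->'e', 4->'g', 3->'a', 2->'n', 1->'a', 0->'m'), giving 'reganam'.

'reganam'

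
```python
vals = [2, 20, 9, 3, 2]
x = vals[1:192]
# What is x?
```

vals has length 5. The slice vals[1:192] selects indices [1, 2, 3, 4] (1->20, 2->9, 3->3, 4->2), giving [20, 9, 3, 2].

[20, 9, 3, 2]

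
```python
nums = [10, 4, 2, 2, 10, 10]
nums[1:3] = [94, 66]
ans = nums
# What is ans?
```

nums starts as [10, 4, 2, 2, 10, 10] (length 6). The slice nums[1:3] covers indices [1, 2] with values [4, 2]. Replacing that slice with [94, 66] (same length) produces [10, 94, 66, 2, 10, 10].

[10, 94, 66, 2, 10, 10]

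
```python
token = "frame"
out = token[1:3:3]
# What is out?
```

token has length 5. The slice token[1:3:3] selects indices [1] (1->'r'), giving 'r'.

'r'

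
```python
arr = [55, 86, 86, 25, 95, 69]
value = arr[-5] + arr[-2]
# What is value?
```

arr has length 6. Negative index -5 maps to positive index 6 + (-5) = 1. arr[1] = 86.
arr has length 6. Negative index -2 maps to positive index 6 + (-2) = 4. arr[4] = 95.
Sum: 86 + 95 = 181.

181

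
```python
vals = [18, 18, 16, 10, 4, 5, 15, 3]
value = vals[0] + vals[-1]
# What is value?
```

vals has length 8. vals[0] = 18.
vals has length 8. Negative index -1 maps to positive index 8 + (-1) = 7. vals[7] = 3.
Sum: 18 + 3 = 21.

21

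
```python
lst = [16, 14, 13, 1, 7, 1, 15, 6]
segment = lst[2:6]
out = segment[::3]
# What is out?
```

lst has length 8. The slice lst[2:6] selects indices [2, 3, 4, 5] (2->13, 3->1, 4->7, 5->1), giving [13, 1, 7, 1]. So segment = [13, 1, 7, 1]. segment has length 4. The slice segment[::3] selects indices [0, 3] (0->13, 3->1), giving [13, 1].

[13, 1]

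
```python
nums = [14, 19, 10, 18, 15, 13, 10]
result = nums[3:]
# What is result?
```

nums has length 7. The slice nums[3:] selects indices [3, 4, 5, 6] (3->18, 4->15, 5->13, 6->10), giving [18, 15, 13, 10].

[18, 15, 13, 10]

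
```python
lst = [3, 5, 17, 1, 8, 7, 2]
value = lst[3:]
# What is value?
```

lst has length 7. The slice lst[3:] selects indices [3, 4, 5, 6] (3->1, 4->8, 5->7, 6->2), giving [1, 8, 7, 2].

[1, 8, 7, 2]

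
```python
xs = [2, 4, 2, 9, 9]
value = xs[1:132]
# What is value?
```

xs has length 5. The slice xs[1:132] selects indices [1, 2, 3, 4] (1->4, 2->2, 3->9, 4->9), giving [4, 2, 9, 9].

[4, 2, 9, 9]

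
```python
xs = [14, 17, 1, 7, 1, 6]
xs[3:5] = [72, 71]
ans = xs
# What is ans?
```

xs starts as [14, 17, 1, 7, 1, 6] (length 6). The slice xs[3:5] covers indices [3, 4] with values [7, 1]. Replacing that slice with [72, 71] (same length) produces [14, 17, 1, 72, 71, 6].

[14, 17, 1, 72, 71, 6]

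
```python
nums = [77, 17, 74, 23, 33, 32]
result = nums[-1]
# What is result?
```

nums has length 6. Negative index -1 maps to positive index 6 + (-1) = 5. nums[5] = 32.

32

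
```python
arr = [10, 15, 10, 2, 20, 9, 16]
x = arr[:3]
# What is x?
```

arr has length 7. The slice arr[:3] selects indices [0, 1, 2] (0->10, 1->15, 2->10), giving [10, 15, 10].

[10, 15, 10]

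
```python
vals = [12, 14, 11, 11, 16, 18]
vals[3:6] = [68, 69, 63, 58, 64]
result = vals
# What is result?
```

vals starts as [12, 14, 11, 11, 16, 18] (length 6). The slice vals[3:6] covers indices [3, 4, 5] with values [11, 16, 18]. Replacing that slice with [68, 69, 63, 58, 64] (different length) produces [12, 14, 11, 68, 69, 63, 58, 64].

[12, 14, 11, 68, 69, 63, 58, 64]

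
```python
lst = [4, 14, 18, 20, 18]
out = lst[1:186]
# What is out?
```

lst has length 5. The slice lst[1:186] selects indices [1, 2, 3, 4] (1->14, 2->18, 3->20, 4->18), giving [14, 18, 20, 18].

[14, 18, 20, 18]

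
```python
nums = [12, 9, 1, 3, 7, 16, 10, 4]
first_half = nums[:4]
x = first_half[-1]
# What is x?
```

nums has length 8. The slice nums[:4] selects indices [0, 1, 2, 3] (0->12, 1->9, 2->1, 3->3), giving [12, 9, 1, 3]. So first_half = [12, 9, 1, 3]. Then first_half[-1] = 3.

3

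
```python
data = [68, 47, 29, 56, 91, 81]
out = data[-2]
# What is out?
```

data has length 6. Negative index -2 maps to positive index 6 + (-2) = 4. data[4] = 91.

91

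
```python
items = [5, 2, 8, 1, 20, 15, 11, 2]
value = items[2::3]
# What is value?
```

items has length 8. The slice items[2::3] selects indices [2, 5] (2->8, 5->15), giving [8, 15].

[8, 15]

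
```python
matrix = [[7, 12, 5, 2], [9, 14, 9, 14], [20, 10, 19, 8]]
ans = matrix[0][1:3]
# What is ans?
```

matrix[0] = [7, 12, 5, 2]. matrix[0] has length 4. The slice matrix[0][1:3] selects indices [1, 2] (1->12, 2->5), giving [12, 5].

[12, 5]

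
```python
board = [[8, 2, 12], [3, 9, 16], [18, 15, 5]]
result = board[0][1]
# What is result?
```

board[0] = [8, 2, 12]. Taking column 1 of that row yields 2.

2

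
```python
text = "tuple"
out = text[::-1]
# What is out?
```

text has length 5. The slice text[::-1] selects indices [4, 3, 2, 1, 0] (4->'e', 3->'l', 2->'p', 1->'u', 0->'t'), giving 'elput'.

'elput'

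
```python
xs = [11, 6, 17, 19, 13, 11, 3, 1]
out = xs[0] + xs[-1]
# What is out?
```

xs has length 8. xs[0] = 11.
xs has length 8. Negative index -1 maps to positive index 8 + (-1) = 7. xs[7] = 1.
Sum: 11 + 1 = 12.

12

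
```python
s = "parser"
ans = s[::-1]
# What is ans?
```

s has length 6. The slice s[::-1] selects indices [5, 4, 3, 2, 1, 0] (5->'r', 4->'e', 3->'s', 2->'r', 1->'a', 0->'p'), giving 'resrap'.

'resrap'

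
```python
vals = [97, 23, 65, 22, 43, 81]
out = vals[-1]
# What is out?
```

vals has length 6. Negative index -1 maps to positive index 6 + (-1) = 5. vals[5] = 81.

81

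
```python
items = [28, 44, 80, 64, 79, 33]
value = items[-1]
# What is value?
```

items has length 6. Negative index -1 maps to positive index 6 + (-1) = 5. items[5] = 33.

33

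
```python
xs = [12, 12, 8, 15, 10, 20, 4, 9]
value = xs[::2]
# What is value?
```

xs has length 8. The slice xs[::2] selects indices [0, 2, 4, 6] (0->12, 2->8, 4->10, 6->4), giving [12, 8, 10, 4].

[12, 8, 10, 4]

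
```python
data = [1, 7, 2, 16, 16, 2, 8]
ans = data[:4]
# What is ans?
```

data has length 7. The slice data[:4] selects indices [0, 1, 2, 3] (0->1, 1->7, 2->2, 3->16), giving [1, 7, 2, 16].

[1, 7, 2, 16]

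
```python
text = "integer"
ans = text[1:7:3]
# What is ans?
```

text has length 7. The slice text[1:7:3] selects indices [1, 4] (1->'n', 4->'g'), giving 'ng'.

'ng'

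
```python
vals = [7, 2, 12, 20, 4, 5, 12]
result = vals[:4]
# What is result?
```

vals has length 7. The slice vals[:4] selects indices [0, 1, 2, 3] (0->7, 1->2, 2->12, 3->20), giving [7, 2, 12, 20].

[7, 2, 12, 20]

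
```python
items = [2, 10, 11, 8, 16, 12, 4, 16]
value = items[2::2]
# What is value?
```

items has length 8. The slice items[2::2] selects indices [2, 4, 6] (2->11, 4->16, 6->4), giving [11, 16, 4].

[11, 16, 4]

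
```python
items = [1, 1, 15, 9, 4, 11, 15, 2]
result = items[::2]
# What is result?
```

items has length 8. The slice items[::2] selects indices [0, 2, 4, 6] (0->1, 2->15, 4->4, 6->15), giving [1, 15, 4, 15].

[1, 15, 4, 15]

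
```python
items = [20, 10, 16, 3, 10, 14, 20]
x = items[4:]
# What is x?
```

items has length 7. The slice items[4:] selects indices [4, 5, 6] (4->10, 5->14, 6->20), giving [10, 14, 20].

[10, 14, 20]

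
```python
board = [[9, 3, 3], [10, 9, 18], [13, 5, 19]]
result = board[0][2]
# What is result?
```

board[0] = [9, 3, 3]. Taking column 2 of that row yields 3.

3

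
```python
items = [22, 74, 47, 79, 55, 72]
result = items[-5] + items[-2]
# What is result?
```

items has length 6. Negative index -5 maps to positive index 6 + (-5) = 1. items[1] = 74.
items has length 6. Negative index -2 maps to positive index 6 + (-2) = 4. items[4] = 55.
Sum: 74 + 55 = 129.

129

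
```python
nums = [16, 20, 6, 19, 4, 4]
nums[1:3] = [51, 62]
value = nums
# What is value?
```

nums starts as [16, 20, 6, 19, 4, 4] (length 6). The slice nums[1:3] covers indices [1, 2] with values [20, 6]. Replacing that slice with [51, 62] (same length) produces [16, 51, 62, 19, 4, 4].

[16, 51, 62, 19, 4, 4]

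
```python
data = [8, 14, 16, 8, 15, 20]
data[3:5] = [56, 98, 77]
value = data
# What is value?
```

data starts as [8, 14, 16, 8, 15, 20] (length 6). The slice data[3:5] covers indices [3, 4] with values [8, 15]. Replacing that slice with [56, 98, 77] (different length) produces [8, 14, 16, 56, 98, 77, 20].

[8, 14, 16, 56, 98, 77, 20]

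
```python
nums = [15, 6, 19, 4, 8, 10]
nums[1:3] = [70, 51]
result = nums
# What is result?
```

nums starts as [15, 6, 19, 4, 8, 10] (length 6). The slice nums[1:3] covers indices [1, 2] with values [6, 19]. Replacing that slice with [70, 51] (same length) produces [15, 70, 51, 4, 8, 10].

[15, 70, 51, 4, 8, 10]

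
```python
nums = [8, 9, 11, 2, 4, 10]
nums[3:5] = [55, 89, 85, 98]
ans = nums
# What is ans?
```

nums starts as [8, 9, 11, 2, 4, 10] (length 6). The slice nums[3:5] covers indices [3, 4] with values [2, 4]. Replacing that slice with [55, 89, 85, 98] (different length) produces [8, 9, 11, 55, 89, 85, 98, 10].

[8, 9, 11, 55, 89, 85, 98, 10]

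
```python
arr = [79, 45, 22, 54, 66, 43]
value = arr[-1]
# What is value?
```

arr has length 6. Negative index -1 maps to positive index 6 + (-1) = 5. arr[5] = 43.

43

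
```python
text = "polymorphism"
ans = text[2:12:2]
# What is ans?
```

text has length 12. The slice text[2:12:2] selects indices [2, 4, 6, 8, 10] (2->'l', 4->'m', 6->'r', 8->'h', 10->'s'), giving 'lmrhs'.

'lmrhs'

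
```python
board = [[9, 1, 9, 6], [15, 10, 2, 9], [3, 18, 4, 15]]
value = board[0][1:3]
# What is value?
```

board[0] = [9, 1, 9, 6]. board[0] has length 4. The slice board[0][1:3] selects indices [1, 2] (1->1, 2->9), giving [1, 9].

[1, 9]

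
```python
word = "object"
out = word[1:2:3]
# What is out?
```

word has length 6. The slice word[1:2:3] selects indices [1] (1->'b'), giving 'b'.

'b'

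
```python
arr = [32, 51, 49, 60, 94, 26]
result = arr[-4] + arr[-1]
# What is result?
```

arr has length 6. Negative index -4 maps to positive index 6 + (-4) = 2. arr[2] = 49.
arr has length 6. Negative index -1 maps to positive index 6 + (-1) = 5. arr[5] = 26.
Sum: 49 + 26 = 75.

75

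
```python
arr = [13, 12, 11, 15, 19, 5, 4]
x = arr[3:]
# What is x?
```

arr has length 7. The slice arr[3:] selects indices [3, 4, 5, 6] (3->15, 4->19, 5->5, 6->4), giving [15, 19, 5, 4].

[15, 19, 5, 4]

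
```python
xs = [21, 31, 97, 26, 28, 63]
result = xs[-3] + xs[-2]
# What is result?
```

xs has length 6. Negative index -3 maps to positive index 6 + (-3) = 3. xs[3] = 26.
xs has length 6. Negative index -2 maps to positive index 6 + (-2) = 4. xs[4] = 28.
Sum: 26 + 28 = 54.

54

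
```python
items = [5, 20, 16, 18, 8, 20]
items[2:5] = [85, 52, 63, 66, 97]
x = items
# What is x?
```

items starts as [5, 20, 16, 18, 8, 20] (length 6). The slice items[2:5] covers indices [2, 3, 4] with values [16, 18, 8]. Replacing that slice with [85, 52, 63, 66, 97] (different length) produces [5, 20, 85, 52, 63, 66, 97, 20].

[5, 20, 85, 52, 63, 66, 97, 20]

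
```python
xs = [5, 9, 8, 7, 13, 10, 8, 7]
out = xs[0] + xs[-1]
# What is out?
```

xs has length 8. xs[0] = 5.
xs has length 8. Negative index -1 maps to positive index 8 + (-1) = 7. xs[7] = 7.
Sum: 5 + 7 = 12.

12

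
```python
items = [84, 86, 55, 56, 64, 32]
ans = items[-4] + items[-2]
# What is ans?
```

items has length 6. Negative index -4 maps to positive index 6 + (-4) = 2. items[2] = 55.
items has length 6. Negative index -2 maps to positive index 6 + (-2) = 4. items[4] = 64.
Sum: 55 + 64 = 119.

119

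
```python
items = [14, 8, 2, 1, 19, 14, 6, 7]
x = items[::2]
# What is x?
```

items has length 8. The slice items[::2] selects indices [0, 2, 4, 6] (0->14, 2->2, 4->19, 6->6), giving [14, 2, 19, 6].

[14, 2, 19, 6]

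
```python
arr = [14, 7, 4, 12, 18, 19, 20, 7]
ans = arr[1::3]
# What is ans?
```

arr has length 8. The slice arr[1::3] selects indices [1, 4, 7] (1->7, 4->18, 7->7), giving [7, 18, 7].

[7, 18, 7]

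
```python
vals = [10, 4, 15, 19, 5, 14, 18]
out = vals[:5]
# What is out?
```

vals has length 7. The slice vals[:5] selects indices [0, 1, 2, 3, 4] (0->10, 1->4, 2->15, 3->19, 4->5), giving [10, 4, 15, 19, 5].

[10, 4, 15, 19, 5]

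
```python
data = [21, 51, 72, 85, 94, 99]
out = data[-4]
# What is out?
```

data has length 6. Negative index -4 maps to positive index 6 + (-4) = 2. data[2] = 72.

72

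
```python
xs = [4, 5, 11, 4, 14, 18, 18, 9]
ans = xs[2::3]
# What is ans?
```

xs has length 8. The slice xs[2::3] selects indices [2, 5] (2->11, 5->18), giving [11, 18].

[11, 18]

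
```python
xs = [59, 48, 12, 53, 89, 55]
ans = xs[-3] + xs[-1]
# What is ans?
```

xs has length 6. Negative index -3 maps to positive index 6 + (-3) = 3. xs[3] = 53.
xs has length 6. Negative index -1 maps to positive index 6 + (-1) = 5. xs[5] = 55.
Sum: 53 + 55 = 108.

108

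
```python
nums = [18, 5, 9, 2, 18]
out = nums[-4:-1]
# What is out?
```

nums has length 5. The slice nums[-4:-1] selects indices [1, 2, 3] (1->5, 2->9, 3->2), giving [5, 9, 2].

[5, 9, 2]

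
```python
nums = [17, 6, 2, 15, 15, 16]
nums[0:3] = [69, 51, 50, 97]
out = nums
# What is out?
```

nums starts as [17, 6, 2, 15, 15, 16] (length 6). The slice nums[0:3] covers indices [0, 1, 2] with values [17, 6, 2]. Replacing that slice with [69, 51, 50, 97] (different length) produces [69, 51, 50, 97, 15, 15, 16].

[69, 51, 50, 97, 15, 15, 16]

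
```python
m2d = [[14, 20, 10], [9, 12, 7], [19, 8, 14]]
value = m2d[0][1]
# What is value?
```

m2d[0] = [14, 20, 10]. Taking column 1 of that row yields 20.

20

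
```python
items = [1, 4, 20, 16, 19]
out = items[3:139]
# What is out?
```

items has length 5. The slice items[3:139] selects indices [3, 4] (3->16, 4->19), giving [16, 19].

[16, 19]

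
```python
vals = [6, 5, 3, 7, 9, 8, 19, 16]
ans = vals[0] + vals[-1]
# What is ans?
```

vals has length 8. vals[0] = 6.
vals has length 8. Negative index -1 maps to positive index 8 + (-1) = 7. vals[7] = 16.
Sum: 6 + 16 = 22.

22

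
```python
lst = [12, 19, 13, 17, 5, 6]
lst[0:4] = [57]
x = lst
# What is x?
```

lst starts as [12, 19, 13, 17, 5, 6] (length 6). The slice lst[0:4] covers indices [0, 1, 2, 3] with values [12, 19, 13, 17]. Replacing that slice with [57] (different length) produces [57, 5, 6].

[57, 5, 6]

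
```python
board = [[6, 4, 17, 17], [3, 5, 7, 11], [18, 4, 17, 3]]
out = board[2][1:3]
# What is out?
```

board[2] = [18, 4, 17, 3]. board[2] has length 4. The slice board[2][1:3] selects indices [1, 2] (1->4, 2->17), giving [4, 17].

[4, 17]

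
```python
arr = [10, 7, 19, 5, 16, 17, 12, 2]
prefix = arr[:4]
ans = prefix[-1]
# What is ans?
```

arr has length 8. The slice arr[:4] selects indices [0, 1, 2, 3] (0->10, 1->7, 2->19, 3->5), giving [10, 7, 19, 5]. So prefix = [10, 7, 19, 5]. Then prefix[-1] = 5.

5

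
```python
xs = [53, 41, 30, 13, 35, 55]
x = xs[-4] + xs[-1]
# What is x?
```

xs has length 6. Negative index -4 maps to positive index 6 + (-4) = 2. xs[2] = 30.
xs has length 6. Negative index -1 maps to positive index 6 + (-1) = 5. xs[5] = 55.
Sum: 30 + 55 = 85.

85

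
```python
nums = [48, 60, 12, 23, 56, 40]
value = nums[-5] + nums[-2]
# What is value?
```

nums has length 6. Negative index -5 maps to positive index 6 + (-5) = 1. nums[1] = 60.
nums has length 6. Negative index -2 maps to positive index 6 + (-2) = 4. nums[4] = 56.
Sum: 60 + 56 = 116.

116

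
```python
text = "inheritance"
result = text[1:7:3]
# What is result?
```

text has length 11. The slice text[1:7:3] selects indices [1, 4] (1->'n', 4->'r'), giving 'nr'.

'nr'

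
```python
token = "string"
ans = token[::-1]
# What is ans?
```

token has length 6. The slice token[::-1] selects indices [5, 4, 3, 2, 1, 0] (5->'g', 4->'n', 3->'i', 2->'r', 1->'t', 0->'s'), giving 'gnirts'.

'gnirts'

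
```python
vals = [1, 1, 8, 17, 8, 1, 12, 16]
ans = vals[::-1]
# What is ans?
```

vals has length 8. The slice vals[::-1] selects indices [7, 6, 5, 4, 3, 2, 1, 0] (7->16, 6->12, 5->1, 4->8, 3->17, 2->8, 1->1, 0->1), giving [16, 12, 1, 8, 17, 8, 1, 1].

[16, 12, 1, 8, 17, 8, 1, 1]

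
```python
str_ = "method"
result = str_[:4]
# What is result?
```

str_ has length 6. The slice str_[:4] selects indices [0, 1, 2, 3] (0->'m', 1->'e', 2->'t', 3->'h'), giving 'meth'.

'meth'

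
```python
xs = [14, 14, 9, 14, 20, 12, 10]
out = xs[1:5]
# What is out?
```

xs has length 7. The slice xs[1:5] selects indices [1, 2, 3, 4] (1->14, 2->9, 3->14, 4->20), giving [14, 9, 14, 20].

[14, 9, 14, 20]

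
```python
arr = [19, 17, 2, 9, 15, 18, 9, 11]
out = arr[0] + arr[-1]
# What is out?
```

arr has length 8. arr[0] = 19.
arr has length 8. Negative index -1 maps to positive index 8 + (-1) = 7. arr[7] = 11.
Sum: 19 + 11 = 30.

30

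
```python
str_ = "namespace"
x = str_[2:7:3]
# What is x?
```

str_ has length 9. The slice str_[2:7:3] selects indices [2, 5] (2->'m', 5->'p'), giving 'mp'.

'mp'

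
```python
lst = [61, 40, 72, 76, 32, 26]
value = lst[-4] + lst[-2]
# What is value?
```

lst has length 6. Negative index -4 maps to positive index 6 + (-4) = 2. lst[2] = 72.
lst has length 6. Negative index -2 maps to positive index 6 + (-2) = 4. lst[4] = 32.
Sum: 72 + 32 = 104.

104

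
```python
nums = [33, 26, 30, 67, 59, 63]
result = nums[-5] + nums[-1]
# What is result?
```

nums has length 6. Negative index -5 maps to positive index 6 + (-5) = 1. nums[1] = 26.
nums has length 6. Negative index -1 maps to positive index 6 + (-1) = 5. nums[5] = 63.
Sum: 26 + 63 = 89.

89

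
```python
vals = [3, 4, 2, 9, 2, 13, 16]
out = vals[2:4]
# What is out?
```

vals has length 7. The slice vals[2:4] selects indices [2, 3] (2->2, 3->9), giving [2, 9].

[2, 9]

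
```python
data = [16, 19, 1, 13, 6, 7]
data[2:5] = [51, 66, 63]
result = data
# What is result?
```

data starts as [16, 19, 1, 13, 6, 7] (length 6). The slice data[2:5] covers indices [2, 3, 4] with values [1, 13, 6]. Replacing that slice with [51, 66, 63] (same length) produces [16, 19, 51, 66, 63, 7].

[16, 19, 51, 66, 63, 7]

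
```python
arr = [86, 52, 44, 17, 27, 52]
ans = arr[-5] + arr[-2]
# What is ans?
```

arr has length 6. Negative index -5 maps to positive index 6 + (-5) = 1. arr[1] = 52.
arr has length 6. Negative index -2 maps to positive index 6 + (-2) = 4. arr[4] = 27.
Sum: 52 + 27 = 79.

79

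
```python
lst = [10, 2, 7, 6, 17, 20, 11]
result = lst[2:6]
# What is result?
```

lst has length 7. The slice lst[2:6] selects indices [2, 3, 4, 5] (2->7, 3->6, 4->17, 5->20), giving [7, 6, 17, 20].

[7, 6, 17, 20]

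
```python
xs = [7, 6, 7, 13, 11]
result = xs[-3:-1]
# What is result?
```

xs has length 5. The slice xs[-3:-1] selects indices [2, 3] (2->7, 3->13), giving [7, 13].

[7, 13]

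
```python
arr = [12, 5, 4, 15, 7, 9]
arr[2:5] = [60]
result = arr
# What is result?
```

arr starts as [12, 5, 4, 15, 7, 9] (length 6). The slice arr[2:5] covers indices [2, 3, 4] with values [4, 15, 7]. Replacing that slice with [60] (different length) produces [12, 5, 60, 9].

[12, 5, 60, 9]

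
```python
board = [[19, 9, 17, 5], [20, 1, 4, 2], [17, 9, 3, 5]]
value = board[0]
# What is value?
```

board has 3 rows. Row 0 is [19, 9, 17, 5].

[19, 9, 17, 5]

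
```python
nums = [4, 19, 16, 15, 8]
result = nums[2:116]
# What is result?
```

nums has length 5. The slice nums[2:116] selects indices [2, 3, 4] (2->16, 3->15, 4->8), giving [16, 15, 8].

[16, 15, 8]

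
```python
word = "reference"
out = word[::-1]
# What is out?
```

word has length 9. The slice word[::-1] selects indices [8, 7, 6, 5, 4, 3, 2, 1, 0] (8->'e', 7->'c', 6->'n', 5->'e', 4->'r', 3->'e', 2->'f', 1->'e', 0->'r'), giving 'ecnerefer'.

'ecnerefer'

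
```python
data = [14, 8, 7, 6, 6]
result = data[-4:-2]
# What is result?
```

data has length 5. The slice data[-4:-2] selects indices [1, 2] (1->8, 2->7), giving [8, 7].

[8, 7]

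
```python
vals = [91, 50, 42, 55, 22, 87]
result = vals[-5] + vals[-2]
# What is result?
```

vals has length 6. Negative index -5 maps to positive index 6 + (-5) = 1. vals[1] = 50.
vals has length 6. Negative index -2 maps to positive index 6 + (-2) = 4. vals[4] = 22.
Sum: 50 + 22 = 72.

72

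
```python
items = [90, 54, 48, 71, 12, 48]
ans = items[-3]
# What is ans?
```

items has length 6. Negative index -3 maps to positive index 6 + (-3) = 3. items[3] = 71.

71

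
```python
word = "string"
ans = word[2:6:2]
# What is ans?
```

word has length 6. The slice word[2:6:2] selects indices [2, 4] (2->'r', 4->'n'), giving 'rn'.

'rn'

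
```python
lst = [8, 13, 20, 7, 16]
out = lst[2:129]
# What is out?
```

lst has length 5. The slice lst[2:129] selects indices [2, 3, 4] (2->20, 3->7, 4->16), giving [20, 7, 16].

[20, 7, 16]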